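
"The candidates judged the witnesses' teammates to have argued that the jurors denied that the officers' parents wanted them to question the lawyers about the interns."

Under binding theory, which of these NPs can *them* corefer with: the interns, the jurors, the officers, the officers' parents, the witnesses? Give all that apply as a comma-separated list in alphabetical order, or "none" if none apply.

*them* is a pronoun; Principle B requires it to be free in its binding domain — the clause headed by 'wanted'.
— the interns: second object of the clause headed by 'question'; is c-commanded by the pronoun; coreference would bind this R-expression — blocked (Principle C).
— the jurors: subject of the clause headed by 'denied'; c-commands the pronoun but lies outside its binding domain — allowed.
— the officers: possessor inside the subject DP of the clause headed by 'wanted'; does not c-command the pronoun — Principle B does not apply; allowed.
— the officers' parents: subject of the clause headed by 'wanted'; c-commands the pronoun within its binding domain — blocked (Principle B).
— the witnesses: possessor inside the subject DP of the clause headed by 'argued'; does not c-command the pronoun — Principle B does not apply; allowed.

the jurors, the officers, the witnesses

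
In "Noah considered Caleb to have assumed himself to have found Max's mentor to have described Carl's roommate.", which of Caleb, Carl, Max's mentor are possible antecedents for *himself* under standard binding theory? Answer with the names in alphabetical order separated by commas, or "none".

Caleb

*himself* is a reflexive; Principle A requires it to be bound within its binding domain — the clause headed by 'assumed'.
— Caleb: subject of the clause headed by 'assumed'; c-commands the reflexive within its binding domain — allowed (Principle A).
— Carl: possessor inside the object DP of the clause headed by 'described'; does not c-command the reflexive — cannot bind it (Principle A).
— Max's mentor: subject of the clause headed by 'described'; does not c-command the reflexive — cannot bind it (Principle A).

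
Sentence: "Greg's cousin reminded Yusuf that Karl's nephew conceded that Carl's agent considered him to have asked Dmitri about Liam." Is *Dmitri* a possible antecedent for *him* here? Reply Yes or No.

*him* is a pronoun; Principle B requires it to be free in its binding domain — the clause headed by 'considered'.
— Dmitri: object of the clause headed by 'asked'; is c-commanded by the pronoun; coreference would bind this R-expression — blocked (Principle C).

No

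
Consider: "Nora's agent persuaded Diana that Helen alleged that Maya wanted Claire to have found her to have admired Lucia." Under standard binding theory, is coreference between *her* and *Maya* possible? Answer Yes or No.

*Maya* is an R-expression; Principle C requires it to be free (not bound by any c-commanding expression).
— her: subject of the clause headed by 'admired'; the pronoun does not c-command the R-expression — coreference allowed.

Yes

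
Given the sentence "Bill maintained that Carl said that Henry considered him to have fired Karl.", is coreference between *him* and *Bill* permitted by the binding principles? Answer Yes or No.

*him* is a pronoun; Principle B requires it to be free in its binding domain — the clause headed by 'considered'.
— Bill: subject of the matrix clause; c-commands the pronoun but lies outside its binding domain — allowed.

Yes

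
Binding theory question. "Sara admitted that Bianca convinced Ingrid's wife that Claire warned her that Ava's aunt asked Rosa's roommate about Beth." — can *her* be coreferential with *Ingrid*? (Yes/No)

Yes

*her* is a pronoun; Principle B requires it to be free in its binding domain — the clause headed by 'warned'.
— Ingrid: possessor inside the object DP of the clause headed by 'convinced'; does not c-command the pronoun — Principle B does not apply; allowed.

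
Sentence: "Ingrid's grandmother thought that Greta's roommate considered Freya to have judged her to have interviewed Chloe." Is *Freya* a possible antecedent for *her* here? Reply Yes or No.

*her* is a pronoun; Principle B requires it to be free in its binding domain — the clause headed by 'judged'.
— Freya: subject of the clause headed by 'judged'; c-commands the pronoun within its binding domain — blocked (Principle B).

No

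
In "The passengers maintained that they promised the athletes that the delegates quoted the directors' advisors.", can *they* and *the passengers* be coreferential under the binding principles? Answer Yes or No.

*the passengers* is an R-expression; Principle C requires it to be free (not bound by any c-commanding expression).
— they: subject of the clause headed by 'promised'; the pronoun does not c-command the R-expression — coreference allowed.

Yes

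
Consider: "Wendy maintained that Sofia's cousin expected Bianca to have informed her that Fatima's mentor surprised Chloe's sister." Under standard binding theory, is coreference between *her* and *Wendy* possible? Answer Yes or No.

*Wendy* is an R-expression; Principle C requires it to be free (not bound by any c-commanding expression).
— her: object of the clause headed by 'informed'; the pronoun does not c-command the R-expression — coreference allowed.

Yes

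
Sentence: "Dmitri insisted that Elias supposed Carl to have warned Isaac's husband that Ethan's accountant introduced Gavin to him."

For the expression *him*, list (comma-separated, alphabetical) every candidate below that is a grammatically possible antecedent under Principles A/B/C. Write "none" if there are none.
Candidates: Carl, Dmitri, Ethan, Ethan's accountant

Carl, Dmitri, Ethan

*him* is a pronoun; Principle B requires it to be free in its binding domain — the clause headed by 'introduced'.
— Carl: subject of the clause headed by 'warned'; c-commands the pronoun but lies outside its binding domain — allowed.
— Dmitri: subject of the matrix clause; c-commands the pronoun but lies outside its binding domain — allowed.
— Ethan: possessor inside the subject DP of the clause headed by 'introduced'; does not c-command the pronoun — Principle B does not apply; allowed.
— Ethan's accountant: subject of the clause headed by 'introduced'; c-commands the pronoun within its binding domain — blocked (Principle B).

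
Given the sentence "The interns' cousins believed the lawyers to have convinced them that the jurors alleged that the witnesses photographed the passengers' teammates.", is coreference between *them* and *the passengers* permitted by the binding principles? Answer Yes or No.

*them* is a pronoun; Principle B requires it to be free in its binding domain — the clause headed by 'convinced'.
— the passengers: possessor inside the object DP of the clause headed by 'photographed'; is c-commanded by the pronoun; coreference would bind this R-expression — blocked (Principle C).

No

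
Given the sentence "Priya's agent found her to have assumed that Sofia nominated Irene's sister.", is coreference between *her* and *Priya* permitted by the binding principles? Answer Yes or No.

*her* is a pronoun; Principle B requires it to be free in its binding domain — the matrix clause.
— Priya: possessor inside the subject DP of the matrix clause; does not c-command the pronoun — Principle B does not apply; allowed.

Yes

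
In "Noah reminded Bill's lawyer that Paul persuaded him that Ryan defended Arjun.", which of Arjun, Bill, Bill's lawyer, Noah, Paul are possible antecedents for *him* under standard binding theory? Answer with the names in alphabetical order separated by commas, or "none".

*him* is a pronoun; Principle B requires it to be free in its binding domain — the clause headed by 'persuaded'.
— Arjun: object of the clause headed by 'defended'; is c-commanded by the pronoun; coreference would bind this R-expression — blocked (Principle C).
— Bill: possessor inside the object DP of the matrix clause; does not c-command the pronoun — Principle B does not apply; allowed.
— Bill's lawyer: object of the matrix clause; c-commands the pronoun but lies outside its binding domain — allowed.
— Noah: subject of the matrix clause; c-commands the pronoun but lies outside its binding domain — allowed.
— Paul: subject of the clause headed by 'persuaded'; c-commands the pronoun within its binding domain — blocked (Principle B).

Bill, Bill's lawyer, Noah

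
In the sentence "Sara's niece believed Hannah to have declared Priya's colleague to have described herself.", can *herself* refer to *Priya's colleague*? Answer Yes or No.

Yes

*herself* is a reflexive; Principle A requires it to be bound within its binding domain — the clause headed by 'described'.
— Priya's colleague: subject of the clause headed by 'described'; c-commands the reflexive within its binding domain — allowed (Principle A).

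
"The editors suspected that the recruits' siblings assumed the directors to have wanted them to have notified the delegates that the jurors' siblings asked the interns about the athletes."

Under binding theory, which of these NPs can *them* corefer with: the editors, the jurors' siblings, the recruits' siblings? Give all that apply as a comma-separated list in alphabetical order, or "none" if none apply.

*them* is a pronoun; Principle B requires it to be free in its binding domain — the clause headed by 'wanted'.
— the editors: subject of the matrix clause; c-commands the pronoun but lies outside its binding domain — allowed.
— the jurors' siblings: subject of the clause headed by 'asked'; is c-commanded by the pronoun; coreference would bind this R-expression — blocked (Principle C).
— the recruits' siblings: subject of the clause headed by 'assumed'; c-commands the pronoun but lies outside its binding domain — allowed.

the editors, the recruits' siblings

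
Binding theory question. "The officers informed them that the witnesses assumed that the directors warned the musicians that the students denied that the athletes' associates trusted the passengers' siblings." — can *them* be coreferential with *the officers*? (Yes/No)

No

*them* is a pronoun; Principle B requires it to be free in its binding domain — the matrix clause.
— the officers: subject of the matrix clause; c-commands the pronoun within its binding domain — blocked (Principle B).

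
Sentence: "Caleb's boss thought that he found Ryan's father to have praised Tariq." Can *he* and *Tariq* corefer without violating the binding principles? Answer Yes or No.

*Tariq* is an R-expression; Principle C requires it to be free (not bound by any c-commanding expression).
— he: subject of the clause headed by 'found'; the pronoun c-commands the R-expression — coreference blocked (Principle C).

No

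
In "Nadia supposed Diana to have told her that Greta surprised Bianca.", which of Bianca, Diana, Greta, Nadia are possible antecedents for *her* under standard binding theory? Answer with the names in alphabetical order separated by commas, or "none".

Nadia

*her* is a pronoun; Principle B requires it to be free in its binding domain — the clause headed by 'told'.
— Bianca: object of the clause headed by 'surprised'; is c-commanded by the pronoun; coreference would bind this R-expression — blocked (Principle C).
— Diana: subject of the clause headed by 'told'; c-commands the pronoun within its binding domain — blocked (Principle B).
— Greta: subject of the clause headed by 'surprised'; is c-commanded by the pronoun; coreference would bind this R-expression — blocked (Principle C).
— Nadia: subject of the matrix clause; c-commands the pronoun but lies outside its binding domain — allowed.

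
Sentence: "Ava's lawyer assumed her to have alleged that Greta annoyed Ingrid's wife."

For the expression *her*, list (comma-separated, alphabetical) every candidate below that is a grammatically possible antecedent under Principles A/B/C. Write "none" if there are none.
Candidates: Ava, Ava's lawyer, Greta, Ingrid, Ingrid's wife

*her* is a pronoun; Principle B requires it to be free in its binding domain — the matrix clause.
— Ava: possessor inside the subject DP of the matrix clause; does not c-command the pronoun — Principle B does not apply; allowed.
— Ava's lawyer: subject of the matrix clause; c-commands the pronoun within its binding domain — blocked (Principle B).
— Greta: subject of the clause headed by 'annoyed'; is c-commanded by the pronoun; coreference would bind this R-expression — blocked (Principle C).
— Ingrid: possessor inside the object DP of the clause headed by 'annoyed'; is c-commanded by the pronoun; coreference would bind this R-expression — blocked (Principle C).
— Ingrid's wife: object of the clause headed by 'annoyed'; is c-commanded by the pronoun; coreference would bind this R-expression — blocked (Principle C).

Ava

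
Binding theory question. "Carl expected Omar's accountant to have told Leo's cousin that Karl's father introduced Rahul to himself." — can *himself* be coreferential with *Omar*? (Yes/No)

*himself* is a reflexive; Principle A requires it to be bound within its binding domain — the clause headed by 'introduced'.
— Omar: possessor inside the subject DP of the clause headed by 'told'; does not c-command the reflexive — cannot bind it (Principle A).

No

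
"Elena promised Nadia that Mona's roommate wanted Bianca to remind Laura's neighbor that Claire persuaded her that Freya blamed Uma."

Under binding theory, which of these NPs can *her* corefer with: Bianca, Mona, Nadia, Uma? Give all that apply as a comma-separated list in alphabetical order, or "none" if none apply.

Bianca, Mona, Nadia

*her* is a pronoun; Principle B requires it to be free in its binding domain — the clause headed by 'persuaded'.
— Bianca: subject of the clause headed by 'remind'; c-commands the pronoun but lies outside its binding domain — allowed.
— Mona: possessor inside the subject DP of the clause headed by 'wanted'; does not c-command the pronoun — Principle B does not apply; allowed.
— Nadia: object of the matrix clause; c-commands the pronoun but lies outside its binding domain — allowed.
— Uma: object of the clause headed by 'blamed'; is c-commanded by the pronoun; coreference would bind this R-expression — blocked (Principle C).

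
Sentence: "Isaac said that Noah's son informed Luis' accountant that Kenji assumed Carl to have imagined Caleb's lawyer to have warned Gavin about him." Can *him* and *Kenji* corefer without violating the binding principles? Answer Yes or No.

*Kenji* is an R-expression; Principle C requires it to be free (not bound by any c-commanding expression).
— him: second object of the clause headed by 'warned'; the pronoun does not c-command the R-expression — coreference allowed.

Yes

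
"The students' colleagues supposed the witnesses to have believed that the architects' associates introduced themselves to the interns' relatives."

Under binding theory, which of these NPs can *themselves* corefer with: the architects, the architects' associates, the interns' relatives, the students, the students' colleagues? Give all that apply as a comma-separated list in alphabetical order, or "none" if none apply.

*themselves* is a reflexive; Principle A requires it to be bound within its binding domain — the clause headed by 'introduced'.
— the architects: possessor inside the subject DP of the clause headed by 'introduced'; does not c-command the reflexive — cannot bind it (Principle A).
— the architects' associates: subject of the clause headed by 'introduced'; c-commands the reflexive within its binding domain — allowed (Principle A).
— the interns' relatives: second object of the clause headed by 'introduced'; does not c-command the reflexive — cannot bind it (Principle A).
— the students: possessor inside the subject DP of the matrix clause; does not c-command the reflexive — cannot bind it (Principle A).
— the students' colleagues: subject of the matrix clause; c-commands the reflexive but lies outside its binding domain — cannot bind it (Principle A).

the architects' associates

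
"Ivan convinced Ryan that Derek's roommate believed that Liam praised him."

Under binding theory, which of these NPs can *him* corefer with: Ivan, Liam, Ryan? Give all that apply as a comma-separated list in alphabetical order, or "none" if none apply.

*him* is a pronoun; Principle B requires it to be free in its binding domain — the clause headed by 'praised'.
— Ivan: subject of the matrix clause; c-commands the pronoun but lies outside its binding domain — allowed.
— Liam: subject of the clause headed by 'praised'; c-commands the pronoun within its binding domain — blocked (Principle B).
— Ryan: object of the matrix clause; c-commands the pronoun but lies outside its binding domain — allowed.

Ivan, Ryan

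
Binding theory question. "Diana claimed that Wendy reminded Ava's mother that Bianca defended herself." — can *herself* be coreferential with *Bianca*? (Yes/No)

*herself* is a reflexive; Principle A requires it to be bound within its binding domain — the clause headed by 'defended'.
— Bianca: subject of the clause headed by 'defended'; c-commands the reflexive within its binding domain — allowed (Principle A).

Yes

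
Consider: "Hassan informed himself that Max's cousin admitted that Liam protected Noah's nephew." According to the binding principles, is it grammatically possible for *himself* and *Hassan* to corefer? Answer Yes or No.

Yes

*himself* is a reflexive; Principle A requires it to be bound within its binding domain — the matrix clause.
— Hassan: subject of the matrix clause; c-commands the reflexive within its binding domain — allowed (Principle A).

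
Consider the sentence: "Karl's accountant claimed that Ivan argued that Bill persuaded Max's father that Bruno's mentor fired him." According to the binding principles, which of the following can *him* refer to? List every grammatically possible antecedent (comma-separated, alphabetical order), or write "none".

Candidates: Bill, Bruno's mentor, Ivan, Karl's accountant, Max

Bill, Ivan, Karl's accountant, Max

*him* is a pronoun; Principle B requires it to be free in its binding domain — the clause headed by 'fired'.
— Bill: subject of the clause headed by 'persuaded'; c-commands the pronoun but lies outside its binding domain — allowed.
— Bruno's mentor: subject of the clause headed by 'fired'; c-commands the pronoun within its binding domain — blocked (Principle B).
— Ivan: subject of the clause headed by 'argued'; c-commands the pronoun but lies outside its binding domain — allowed.
— Karl's accountant: subject of the matrix clause; c-commands the pronoun but lies outside its binding domain — allowed.
— Max: possessor inside the object DP of the clause headed by 'persuaded'; does not c-command the pronoun — Principle B does not apply; allowed.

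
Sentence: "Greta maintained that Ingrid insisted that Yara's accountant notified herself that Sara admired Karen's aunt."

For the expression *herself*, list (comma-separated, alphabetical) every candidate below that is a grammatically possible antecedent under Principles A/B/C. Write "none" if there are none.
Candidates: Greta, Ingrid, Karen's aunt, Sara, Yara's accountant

*herself* is a reflexive; Principle A requires it to be bound within its binding domain — the clause headed by 'notified'.
— Greta: subject of the matrix clause; c-commands the reflexive but lies outside its binding domain — cannot bind it (Principle A).
— Ingrid: subject of the clause headed by 'insisted'; c-commands the reflexive but lies outside its binding domain — cannot bind it (Principle A).
— Karen's aunt: object of the clause headed by 'admired'; does not c-command the reflexive — cannot bind it (Principle A).
— Sara: subject of the clause headed by 'admired'; does not c-command the reflexive — cannot bind it (Principle A).
— Yara's accountant: subject of the clause headed by 'notified'; c-commands the reflexive within its binding domain — allowed (Principle A).

Yara's accountant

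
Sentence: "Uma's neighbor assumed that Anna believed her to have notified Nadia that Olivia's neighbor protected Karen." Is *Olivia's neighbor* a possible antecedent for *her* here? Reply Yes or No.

No

*her* is a pronoun; Principle B requires it to be free in its binding domain — the clause headed by 'believed'.
— Olivia's neighbor: subject of the clause headed by 'protected'; is c-commanded by the pronoun; coreference would bind this R-expression — blocked (Principle C).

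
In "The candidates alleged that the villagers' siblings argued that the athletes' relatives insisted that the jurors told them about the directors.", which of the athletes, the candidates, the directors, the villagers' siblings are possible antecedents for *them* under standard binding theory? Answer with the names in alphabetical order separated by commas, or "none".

*them* is a pronoun; Principle B requires it to be free in its binding domain — the clause headed by 'told'.
— the athletes: possessor inside the subject DP of the clause headed by 'insisted'; does not c-command the pronoun — Principle B does not apply; allowed.
— the candidates: subject of the matrix clause; c-commands the pronoun but lies outside its binding domain — allowed.
— the directors: second object of the clause headed by 'told'; is c-commanded by the pronoun; coreference would bind this R-expression — blocked (Principle C).
— the villagers' siblings: subject of the clause headed by 'argued'; c-commands the pronoun but lies outside its binding domain — allowed.

the athletes, the candidates, the villagers' siblings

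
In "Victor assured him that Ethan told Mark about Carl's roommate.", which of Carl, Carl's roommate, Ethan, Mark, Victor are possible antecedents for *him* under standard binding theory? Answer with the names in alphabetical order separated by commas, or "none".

none

*him* is a pronoun; Principle B requires it to be free in its binding domain — the matrix clause.
— Carl: possessor inside the second object DP of the clause headed by 'told'; is c-commanded by the pronoun; coreference would bind this R-expression — blocked (Principle C).
— Carl's roommate: second object of the clause headed by 'told'; is c-commanded by the pronoun; coreference would bind this R-expression — blocked (Principle C).
— Ethan: subject of the clause headed by 'told'; is c-commanded by the pronoun; coreference would bind this R-expression — blocked (Principle C).
— Mark: object of the clause headed by 'told'; is c-commanded by the pronoun; coreference would bind this R-expression — blocked (Principle C).
— Victor: subject of the matrix clause; c-commands the pronoun within its binding domain — blocked (Principle B).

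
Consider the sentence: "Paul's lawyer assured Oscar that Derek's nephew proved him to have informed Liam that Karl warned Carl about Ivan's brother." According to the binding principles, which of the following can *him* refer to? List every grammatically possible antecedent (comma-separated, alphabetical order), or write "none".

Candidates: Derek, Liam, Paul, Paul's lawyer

*him* is a pronoun; Principle B requires it to be free in its binding domain — the clause headed by 'proved'.
— Derek: possessor inside the subject DP of the clause headed by 'proved'; does not c-command the pronoun — Principle B does not apply; allowed.
— Liam: object of the clause headed by 'informed'; is c-commanded by the pronoun; coreference would bind this R-expression — blocked (Principle C).
— Paul: possessor inside the subject DP of the matrix clause; does not c-command the pronoun — Principle B does not apply; allowed.
— Paul's lawyer: subject of the matrix clause; c-commands the pronoun but lies outside its binding domain — allowed.

Derek, Paul, Paul's lawyer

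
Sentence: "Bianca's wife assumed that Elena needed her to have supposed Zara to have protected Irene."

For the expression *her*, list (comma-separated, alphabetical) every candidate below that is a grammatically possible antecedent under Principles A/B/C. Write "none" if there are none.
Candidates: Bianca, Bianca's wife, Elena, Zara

*her* is a pronoun; Principle B requires it to be free in its binding domain — the clause headed by 'needed'.
— Bianca: possessor inside the subject DP of the matrix clause; does not c-command the pronoun — Principle B does not apply; allowed.
— Bianca's wife: subject of the matrix clause; c-commands the pronoun but lies outside its binding domain — allowed.
— Elena: subject of the clause headed by 'needed'; c-commands the pronoun within its binding domain — blocked (Principle B).
— Zara: subject of the clause headed by 'protected'; is c-commanded by the pronoun; coreference would bind this R-expression — blocked (Principle C).

Bianca, Bianca's wife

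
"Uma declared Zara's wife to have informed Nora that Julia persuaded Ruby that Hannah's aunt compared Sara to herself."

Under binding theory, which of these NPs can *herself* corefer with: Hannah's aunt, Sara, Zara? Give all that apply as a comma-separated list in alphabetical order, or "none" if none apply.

Hannah's aunt, Sara

*herself* is a reflexive; Principle A requires it to be bound within its binding domain — the clause headed by 'compared'.
— Hannah's aunt: subject of the clause headed by 'compared'; c-commands the reflexive within its binding domain — allowed (Principle A).
— Sara: object of the clause headed by 'compared'; c-commands the reflexive within its binding domain — allowed (Principle A).
— Zara: possessor inside the subject DP of the clause headed by 'informed'; does not c-command the reflexive — cannot bind it (Principle A).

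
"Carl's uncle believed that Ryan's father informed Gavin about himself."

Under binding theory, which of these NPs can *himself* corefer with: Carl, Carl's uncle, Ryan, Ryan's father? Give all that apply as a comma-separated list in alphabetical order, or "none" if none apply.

Ryan's father

*himself* is a reflexive; Principle A requires it to be bound within its binding domain — the clause headed by 'informed'.
— Carl: possessor inside the subject DP of the matrix clause; does not c-command the reflexive — cannot bind it (Principle A).
— Carl's uncle: subject of the matrix clause; c-commands the reflexive but lies outside its binding domain — cannot bind it (Principle A).
— Ryan: possessor inside the subject DP of the clause headed by 'informed'; does not c-command the reflexive — cannot bind it (Principle A).
— Ryan's father: subject of the clause headed by 'informed'; c-commands the reflexive within its binding domain — allowed (Principle A).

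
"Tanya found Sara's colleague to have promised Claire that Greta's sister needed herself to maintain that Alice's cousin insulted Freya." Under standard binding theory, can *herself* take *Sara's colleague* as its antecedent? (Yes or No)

*herself* is a reflexive; Principle A requires it to be bound within its binding domain — the clause headed by 'needed'.
— Sara's colleague: subject of the clause headed by 'promised'; c-commands the reflexive but lies outside its binding domain — cannot bind it (Principle A).

No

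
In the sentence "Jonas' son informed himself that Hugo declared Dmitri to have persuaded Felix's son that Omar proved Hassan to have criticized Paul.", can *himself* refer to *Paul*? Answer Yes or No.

*himself* is a reflexive; Principle A requires it to be bound within its binding domain — the matrix clause.
— Paul: object of the clause headed by 'criticized'; does not c-command the reflexive — cannot bind it (Principle A).

No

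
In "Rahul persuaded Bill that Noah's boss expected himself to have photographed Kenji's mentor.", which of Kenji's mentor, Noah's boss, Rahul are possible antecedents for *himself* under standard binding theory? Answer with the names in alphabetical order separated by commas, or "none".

Noah's boss

*himself* is a reflexive; Principle A requires it to be bound within its binding domain — the clause headed by 'expected'.
— Kenji's mentor: object of the clause headed by 'photographed'; does not c-command the reflexive — cannot bind it (Principle A).
— Noah's boss: subject of the clause headed by 'expected'; c-commands the reflexive within its binding domain — allowed (Principle A).
— Rahul: subject of the matrix clause; c-commands the reflexive but lies outside its binding domain — cannot bind it (Principle A).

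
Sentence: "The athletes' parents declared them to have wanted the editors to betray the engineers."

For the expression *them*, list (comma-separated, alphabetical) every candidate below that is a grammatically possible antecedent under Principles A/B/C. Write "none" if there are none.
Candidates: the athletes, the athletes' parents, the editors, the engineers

the athletes

*them* is a pronoun; Principle B requires it to be free in its binding domain — the matrix clause.
— the athletes: possessor inside the subject DP of the matrix clause; does not c-command the pronoun — Principle B does not apply; allowed.
— the athletes' parents: subject of the matrix clause; c-commands the pronoun within its binding domain — blocked (Principle B).
— the editors: subject of the clause headed by 'betray'; is c-commanded by the pronoun; coreference would bind this R-expression — blocked (Principle C).
— the engineers: object of the clause headed by 'betray'; is c-commanded by the pronoun; coreference would bind this R-expression — blocked (Principle C).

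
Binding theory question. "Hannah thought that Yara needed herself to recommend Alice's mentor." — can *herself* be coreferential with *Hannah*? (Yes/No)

No

*herself* is a reflexive; Principle A requires it to be bound within its binding domain — the clause headed by 'needed'.
— Hannah: subject of the matrix clause; c-commands the reflexive but lies outside its binding domain — cannot bind it (Principle A).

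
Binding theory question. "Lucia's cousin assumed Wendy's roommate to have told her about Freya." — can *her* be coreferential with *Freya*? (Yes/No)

*her* is a pronoun; Principle B requires it to be free in its binding domain — the clause headed by 'told'.
— Freya: second object of the clause headed by 'told'; is c-commanded by the pronoun; coreference would bind this R-expression — blocked (Principle C).

No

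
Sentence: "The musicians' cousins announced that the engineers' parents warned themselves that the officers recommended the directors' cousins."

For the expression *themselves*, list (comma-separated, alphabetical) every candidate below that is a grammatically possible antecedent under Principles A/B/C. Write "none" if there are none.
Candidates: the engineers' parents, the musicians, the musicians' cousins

the engineers' parents

*themselves* is a reflexive; Principle A requires it to be bound within its binding domain — the clause headed by 'warned'.
— the engineers' parents: subject of the clause headed by 'warned'; c-commands the reflexive within its binding domain — allowed (Principle A).
— the musicians: possessor inside the subject DP of the matrix clause; does not c-command the reflexive — cannot bind it (Principle A).
— the musicians' cousins: subject of the matrix clause; c-commands the reflexive but lies outside its binding domain — cannot bind it (Principle A).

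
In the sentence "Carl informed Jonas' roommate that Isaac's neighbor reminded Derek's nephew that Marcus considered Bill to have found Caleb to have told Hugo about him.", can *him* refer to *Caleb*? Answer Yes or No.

*him* is a pronoun; Principle B requires it to be free in its binding domain — the clause headed by 'told'.
— Caleb: subject of the clause headed by 'told'; c-commands the pronoun within its binding domain — blocked (Principle B).

No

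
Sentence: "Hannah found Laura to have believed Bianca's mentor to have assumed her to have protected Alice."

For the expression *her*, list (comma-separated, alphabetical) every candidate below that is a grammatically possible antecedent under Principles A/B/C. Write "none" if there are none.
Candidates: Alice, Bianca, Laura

Bianca, Laura

*her* is a pronoun; Principle B requires it to be free in its binding domain — the clause headed by 'assumed'.
— Alice: object of the clause headed by 'protected'; is c-commanded by the pronoun; coreference would bind this R-expression — blocked (Principle C).
— Bianca: possessor inside the subject DP of the clause headed by 'assumed'; does not c-command the pronoun — Principle B does not apply; allowed.
— Laura: subject of the clause headed by 'believed'; c-commands the pronoun but lies outside its binding domain — allowed.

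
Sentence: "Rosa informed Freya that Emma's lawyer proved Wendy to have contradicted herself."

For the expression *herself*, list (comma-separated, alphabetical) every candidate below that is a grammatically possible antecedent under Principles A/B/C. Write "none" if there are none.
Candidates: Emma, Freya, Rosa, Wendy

Wendy

*herself* is a reflexive; Principle A requires it to be bound within its binding domain — the clause headed by 'contradicted'.
— Emma: possessor inside the subject DP of the clause headed by 'proved'; does not c-command the reflexive — cannot bind it (Principle A).
— Freya: object of the matrix clause; c-commands the reflexive but lies outside its binding domain — cannot bind it (Principle A).
— Rosa: subject of the matrix clause; c-commands the reflexive but lies outside its binding domain — cannot bind it (Principle A).
— Wendy: subject of the clause headed by 'contradicted'; c-commands the reflexive within its binding domain — allowed (Principle A).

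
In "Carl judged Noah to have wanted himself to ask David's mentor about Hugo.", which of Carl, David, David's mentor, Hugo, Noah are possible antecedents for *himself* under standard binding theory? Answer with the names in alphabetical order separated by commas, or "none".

Noah

*himself* is a reflexive; Principle A requires it to be bound within its binding domain — the clause headed by 'wanted'.
— Carl: subject of the matrix clause; c-commands the reflexive but lies outside its binding domain — cannot bind it (Principle A).
— David: possessor inside the object DP of the clause headed by 'ask'; does not c-command the reflexive — cannot bind it (Principle A).
— David's mentor: object of the clause headed by 'ask'; does not c-command the reflexive — cannot bind it (Principle A).
— Hugo: second object of the clause headed by 'ask'; does not c-command the reflexive — cannot bind it (Principle A).
— Noah: subject of the clause headed by 'wanted'; c-commands the reflexive within its binding domain — allowed (Principle A).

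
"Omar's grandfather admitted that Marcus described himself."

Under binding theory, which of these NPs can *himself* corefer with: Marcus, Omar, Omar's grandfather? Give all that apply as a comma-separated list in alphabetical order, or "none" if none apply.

*himself* is a reflexive; Principle A requires it to be bound within its binding domain — the clause headed by 'described'.
— Marcus: subject of the clause headed by 'described'; c-commands the reflexive within its binding domain — allowed (Principle A).
— Omar: possessor inside the subject DP of the matrix clause; does not c-command the reflexive — cannot bind it (Principle A).
— Omar's grandfather: subject of the matrix clause; c-commands the reflexive but lies outside its binding domain — cannot bind it (Principle A).

Marcus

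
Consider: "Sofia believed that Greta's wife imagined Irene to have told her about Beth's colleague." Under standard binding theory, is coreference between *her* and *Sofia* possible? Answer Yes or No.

*Sofia* is an R-expression; Principle C requires it to be free (not bound by any c-commanding expression).
— her: object of the clause headed by 'told'; the pronoun does not c-command the R-expression — coreference allowed.

Yes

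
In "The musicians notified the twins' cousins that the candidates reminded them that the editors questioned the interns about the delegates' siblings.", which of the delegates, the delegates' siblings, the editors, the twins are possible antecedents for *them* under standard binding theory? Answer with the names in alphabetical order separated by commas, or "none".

*them* is a pronoun; Principle B requires it to be free in its binding domain — the clause headed by 'reminded'.
— the delegates: possessor inside the second object DP of the clause headed by 'questioned'; is c-commanded by the pronoun; coreference would bind this R-expression — blocked (Principle C).
— the delegates' siblings: second object of the clause headed by 'questioned'; is c-commanded by the pronoun; coreference would bind this R-expression — blocked (Principle C).
— the editors: subject of the clause headed by 'questioned'; is c-commanded by the pronoun; coreference would bind this R-expression — blocked (Principle C).
— the twins: possessor inside the object DP of the matrix clause; does not c-command the pronoun — Principle B does not apply; allowed.

the twins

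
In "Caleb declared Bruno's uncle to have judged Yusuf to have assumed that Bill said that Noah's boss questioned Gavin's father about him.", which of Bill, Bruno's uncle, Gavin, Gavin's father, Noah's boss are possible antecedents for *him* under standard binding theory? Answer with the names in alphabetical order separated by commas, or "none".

Bill, Bruno's uncle, Gavin

*him* is a pronoun; Principle B requires it to be free in its binding domain — the clause headed by 'questioned'.
— Bill: subject of the clause headed by 'said'; c-commands the pronoun but lies outside its binding domain — allowed.
— Bruno's uncle: subject of the clause headed by 'judged'; c-commands the pronoun but lies outside its binding domain — allowed.
— Gavin: possessor inside the object DP of the clause headed by 'questioned'; does not c-command the pronoun — Principle B does not apply; allowed.
— Gavin's father: object of the clause headed by 'questioned'; c-commands the pronoun within its binding domain — blocked (Principle B).
— Noah's boss: subject of the clause headed by 'questioned'; c-commands the pronoun within its binding domain — blocked (Principle B).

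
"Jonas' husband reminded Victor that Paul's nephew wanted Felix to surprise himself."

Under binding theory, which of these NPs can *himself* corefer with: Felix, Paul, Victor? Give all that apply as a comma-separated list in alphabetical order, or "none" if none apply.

Felix

*himself* is a reflexive; Principle A requires it to be bound within its binding domain — the clause headed by 'surprise'.
— Felix: subject of the clause headed by 'surprise'; c-commands the reflexive within its binding domain — allowed (Principle A).
— Paul: possessor inside the subject DP of the clause headed by 'wanted'; does not c-command the reflexive — cannot bind it (Principle A).
— Victor: object of the matrix clause; c-commands the reflexive but lies outside its binding domain — cannot bind it (Principle A).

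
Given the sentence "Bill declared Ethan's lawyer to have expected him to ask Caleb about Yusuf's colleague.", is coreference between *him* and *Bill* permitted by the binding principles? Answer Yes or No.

*him* is a pronoun; Principle B requires it to be free in its binding domain — the clause headed by 'expected'.
— Bill: subject of the matrix clause; c-commands the pronoun but lies outside its binding domain — allowed.

Yes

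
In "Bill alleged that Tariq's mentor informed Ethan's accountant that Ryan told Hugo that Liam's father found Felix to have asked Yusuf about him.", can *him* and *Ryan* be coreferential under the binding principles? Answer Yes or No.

*Ryan* is an R-expression; Principle C requires it to be free (not bound by any c-commanding expression).
— him: second object of the clause headed by 'asked'; the pronoun does not c-command the R-expression — coreference allowed.

Yes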